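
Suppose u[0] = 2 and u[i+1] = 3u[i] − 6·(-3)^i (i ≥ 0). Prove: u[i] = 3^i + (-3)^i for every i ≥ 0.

Base case: u[0] = 2, and 3^0 + (-3)^0 = 1 + 1 = 2.
Assume u[m] = 3^m + (-3)^m for some m ≥ 0.
Then u[m+1] = 3u[m] − 6·(-3)^m = 3·(3^m + (-3)^m) − 6·(-3)^m = 3^{m+1} + 3·(-3)^m − 6·(-3)^m = 3^{m+1} − 3·(-3)^m = 3^{m+1} + (-3)^{m+1}.
Hence u[i] = 3^i + (-3)^i for every i ≥ 0, by induction.

u[i] = 3^i + (-3)^i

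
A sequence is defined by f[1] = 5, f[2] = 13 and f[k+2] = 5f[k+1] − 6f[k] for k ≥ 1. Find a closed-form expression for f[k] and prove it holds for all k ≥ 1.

Claim: f[k] = 3^k + 2^k.

Base cases: f[1] = 5 and 3^1 + 2^1 = 5; f[2] = 13 and 3^2 + 2^2 = 13.
Assume f[j] = 3^j + 2^j for all 1 ≤ j ≤ m, where m ≥ 2.
Then f[m+1] = 5f[m] − 6f[m−1] = 5·(3^m + 2^m) − 6·(3^{m−1} + 2^{m−1}) = (5·3 − 6)3^{m−1} + (5·2 − 6)2^{m−1} = 9·3^{m−1} + 4·2^{m−1} = 3^{m+1} + 2^{m+1}.
This completes the inductive step, so f[k] = 3^k + 2^k for all k ≥ 1.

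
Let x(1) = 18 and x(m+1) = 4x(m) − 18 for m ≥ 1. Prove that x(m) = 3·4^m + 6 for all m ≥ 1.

Base case: x(1) = 18, and 3·4^1 + 6 = 12 + 6 = 18.
Assume x(r) = 3·4^r + 6 for some r ≥ 1.
Then x(r+1) = 4x(r) − 18 = 4·(3·4^r + 6) − 18 = 12·4^r + 24 − 18 = 3·4^{r+1} + 6.
By induction, x(m) = 3·4^m + 6 for all m ≥ 1.

x(m) = 3·4^m + 6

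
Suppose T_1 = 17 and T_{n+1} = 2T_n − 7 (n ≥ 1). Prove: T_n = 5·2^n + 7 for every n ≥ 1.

Base case: T_1 = 17, and 5·2^1 + 7 = 10 + 7 = 17.
Assume T_j = 5·2^j + 7 for some j ≥ 1.
Then T_{j+1} = 2T_j − 7 = 2·(5·2^j + 7) − 7 = 10·2^j + 14 − 7 = 5·2^{j+1} + 7.
So the formula holds for j+1, and by induction T_n = 5·2^n + 7 for all n ≥ 1.

T_n = 5·2^n + 7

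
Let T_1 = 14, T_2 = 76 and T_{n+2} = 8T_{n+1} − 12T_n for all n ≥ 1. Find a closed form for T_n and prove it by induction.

Claim: T_n = 2·6^n + 2^n.

Base cases: T_1 = 14 and 2·6^1 + 2^1 = 14; T_2 = 76 and 2·6^2 + 2^2 = 76.
Assume T_i = 2·6^i + 2^i for all 1 ≤ i ≤ j, where j ≥ 2.
Then T_{j+1} = 8T_j − 12T_{j−1} = 8·(2·6^j + 2^j) − 12·(2·6^{j−1} + 2^{j−1}) = 2·(8·6 − 12)6^{j−1} + (8·2 − 12)2^{j−1} = 72·6^{j−1} + 4·2^{j−1} = 2·6^{j+1} + 2^{j+1}.
Hence T_n = 2·6^n + 2^n for every n ≥ 1, by strong induction.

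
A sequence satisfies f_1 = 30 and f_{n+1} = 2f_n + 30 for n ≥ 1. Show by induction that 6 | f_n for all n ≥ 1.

Base case: f_1 = 30 = 6·5, so 6 | f_1.
Assume 6 | f_k, so f_k = 6t for some integer t.
Then f_{k+1} = 2f_k + 30 = 2·(6t) + 30 = 6(2t + 5), so 6 | f_{k+1}.
Hence 6 | f_n for every n ≥ 1, by induction.

6 | f_n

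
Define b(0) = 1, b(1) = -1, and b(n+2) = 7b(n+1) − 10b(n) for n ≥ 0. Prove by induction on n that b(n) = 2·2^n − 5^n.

Base cases: b(0) = 1 and 2·2^0 − 5^0 = 1; b(1) = -1 and 2·2^1 − 5^1 = -1.
Assume b(j) = 2·2^j − 5^j for all 0 ≤ j ≤ k, where k ≥ 1.
Then b(k+1) = 7b(k) − 10b(k−1) = 7·(2·2^k − 5^k) − 10·(2·2^{k−1} − 5^{k−1}) = 2·(7·2 − 10)2^{k−1} − (7·5 − 10)5^{k−1} = 8·2^{k−1} − 25·5^{k−1} = 2·2^{k+1} − 5^{k+1}.
So the formula holds for k+1, and by strong induction b(n) = 2·2^n − 5^n for all n ≥ 0.

b(n) = 2·2^n − 5^n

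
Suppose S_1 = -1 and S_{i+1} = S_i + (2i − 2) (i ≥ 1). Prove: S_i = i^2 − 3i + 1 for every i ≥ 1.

Base case: S_1 = -1, and 1^2 − 3·1 + 1 = -1.
Assume S_k = k^2 − 3k + 1.
Then S_{k+1} = S_k + (2k − 2) = (k^2 − 3k + 1) + (2k − 2) = k^2 − k − 1,
and (k+1)^2 − 3·(k+1) + 1 = k^2 − k − 1.
This completes the inductive step, so S_i = i^2 − 3i + 1 for all i ≥ 1.

S_i = i^2 − 3i + 1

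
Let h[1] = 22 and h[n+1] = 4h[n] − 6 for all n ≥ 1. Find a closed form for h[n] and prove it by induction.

Claim: h[n] = 5·4^n + 2.

Base case: h[1] = 22, and 5·4^1 + 2 = 20 + 2 = 22.
Assume h[m] = 5·4^m + 2 for some m ≥ 1.
Then h[m+1] = 4h[m] − 6 = 4·(5·4^m + 2) − 6 = 20·4^m + 8 − 6 = 5·4^{m+1} + 2.
This completes the inductive step, so h[n] = 5·4^n + 2 for all n ≥ 1.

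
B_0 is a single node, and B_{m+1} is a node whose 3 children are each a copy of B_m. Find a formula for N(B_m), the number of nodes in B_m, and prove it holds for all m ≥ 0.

Claim: N(B_m) = (3^{m+1} − 1)/2.

Base case: N(B_0) = 1, and (3^{0+1} − 1)/2 = 1.
Assume N(B_k) = (3^{k+1} − 1)/2.
Then N(B_{k+1}) = 1 + 3N(B_k) = 1 + 3·(3^{k+1} − 1)/2 = 1 + (3^{k+2} − 3)/2 = (2 + 3^{k+2} − 3)/2 = (3^{k+2} − 1)/2.
Hence N(B_m) = (3^{m+1} − 1)/2 for every m ≥ 0, by induction.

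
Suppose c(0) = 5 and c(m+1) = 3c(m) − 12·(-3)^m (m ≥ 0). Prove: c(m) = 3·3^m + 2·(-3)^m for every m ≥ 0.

Base case: c(0) = 5, and 3·3^0 + 2·(-3)^0 = 3 + 2 = 5.
Assume c(j) = 3·3^j + 2·(-3)^j for some j ≥ 0.
Then c(j+1) = 3c(j) − 12·(-3)^j = 3·(3·3^j + 2·(-3)^j) − 12·(-3)^j = 3·3^{j+1} + 6·(-3)^j − 12·(-3)^j = 3·3^{j+1} − 6·(-3)^j = 3·3^{j+1} + 2·(-3)^{j+1}.
Hence c(m) = 3·3^m + 2·(-3)^m for every m ≥ 0, by induction.

c(m) = 3·3^m + 2·(-3)^m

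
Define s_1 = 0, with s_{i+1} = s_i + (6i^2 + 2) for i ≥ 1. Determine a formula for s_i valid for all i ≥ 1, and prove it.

Claim: s_i = 2i^3 − 3i^2 + 3i − 2.

Base case: s_1 = 0, and 2·1^3 − 3·1^2 + 3·1 − 2 = 0.
Assume s_m = 2m^3 − 3m^2 + 3m − 2.
Then s_{m+1} = s_m + (6m^2 + 2) = (2m^3 − 3m^2 + 3m − 2) + (6m^2 + 2) = 2m^3 + 3m^2 + 3m,
and 2·(m+1)^3 − 3·(m+1)^2 + 3·(m+1) − 2 = 2m^3 + 3m^2 + 3m.
This completes the inductive step, so s_i = 2i^3 − 3i^2 + 3i − 2 for all i ≥ 1.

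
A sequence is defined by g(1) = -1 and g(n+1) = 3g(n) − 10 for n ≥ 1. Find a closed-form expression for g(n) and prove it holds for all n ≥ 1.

Claim: g(n) = -2·3^n + 5.

Base case: g(1) = -1, and -2·3^1 + 5 = -6 + 5 = -1.
Assume g(r) = -2·3^r + 5 for some r ≥ 1.
Then g(r+1) = 3g(r) − 10 = 3·(-2·3^r + 5) − 10 = -6·3^r + 15 − 10 = -2·3^{r+1} + 5.
Hence g(n) = -2·3^n + 5 for every n ≥ 1, by induction.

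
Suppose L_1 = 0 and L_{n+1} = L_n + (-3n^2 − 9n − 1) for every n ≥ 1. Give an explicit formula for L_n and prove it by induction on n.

Claim: L_n = -n^3 − 3n^2 + 3n + 1.

Base case: L_1 = 0, and -1^3 − 3·1^2 + 3·1 + 1 = 0.
Assume L_r = -r^3 − 3r^2 + 3r + 1.
Then L_{r+1} = L_r + (-3r^2 − 9r − 1) = (-r^3 − 3r^2 + 3r + 1) + (-3r^2 − 9r − 1) = -r^3 − 6r^2 − 6r,
and -(r+1)^3 − 3·(r+1)^2 + 3·(r+1) + 1 = -r^3 − 6r^2 − 6r.
Hence L_n = -n^3 − 3n^2 + 3n + 1 for every n ≥ 1, by induction.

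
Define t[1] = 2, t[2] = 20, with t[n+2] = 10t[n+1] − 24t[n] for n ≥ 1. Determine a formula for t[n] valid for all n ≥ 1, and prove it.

Claim: t[n] = 6^n − 4^n.

Base cases: t[1] = 2 and 6^1 − 4^1 = 2; t[2] = 20 and 6^2 − 4^2 = 20.
Assume t[j] = 6^j − 4^j for all 1 ≤ j ≤ k, where k ≥ 2.
Then t[k+1] = 10t[k] − 24t[k−1] = 10·(6^k − 4^k) − 24·(6^{k−1} − 4^{k−1}) = (10·6 − 24)6^{k−1} − (10·4 − 24)4^{k−1} = 36·6^{k−1} − 16·4^{k−1} = 6^{k+1} − 4^{k+1}.
By strong induction, t[n] = 6^n − 4^n for all n ≥ 1.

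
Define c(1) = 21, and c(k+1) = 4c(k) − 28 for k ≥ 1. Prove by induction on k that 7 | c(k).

Base case: c(1) = 21 = 7·3, so 7 | c(1).
Assume 7 | c(j), so c(j) = 7t for some integer t.
Then c(j+1) = 4c(j) − 28 = 4·(7t) − 28 = 7(4t − 4), so 7 | c(j+1).
By induction, 7 | c(k) for all k ≥ 1.

7 | c(k)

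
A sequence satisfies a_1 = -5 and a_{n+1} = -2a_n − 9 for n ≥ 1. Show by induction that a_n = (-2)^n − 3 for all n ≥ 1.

Base case: a_1 = -5, and (-2)^1 − 3 = -2 − 3 = -5.
Assume a_r = (-2)^r − 3 for some r ≥ 1.
Then a_{r+1} = -2a_r − 9 = -2·((-2)^r − 3) − 9 = -2·(-2)^r + 6 − 9 = (-2)^{r+1} − 3.
By induction, a_n = (-2)^n − 3 for all n ≥ 1.

a_n = (-2)^n − 3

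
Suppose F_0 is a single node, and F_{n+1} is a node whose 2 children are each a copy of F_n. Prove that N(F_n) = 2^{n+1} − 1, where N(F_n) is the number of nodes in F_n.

Base case: N(F_0) = 1, and 2^{0+1} − 1 = 1.
Assume N(F_m) = 2^{m+1} − 1.
Then N(F_{m+1}) = 1 + 2N(F_m) = 1 + 2(2^{m+1} − 1) = 2^{m+2} − 2 + 1 = 2^{m+2} − 1.
So the formula holds for m+1, and by induction N(F_n) = 2^{n+1} − 1 for all n ≥ 0.

N(F_n) = 2^{n+1} − 1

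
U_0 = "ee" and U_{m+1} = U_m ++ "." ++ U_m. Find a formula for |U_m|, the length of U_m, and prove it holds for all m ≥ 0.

Claim: |U_m| = 3·2^m − 1.

Base case: |U_0| = 2, and 3·2^0 − 1 = 2.
Assume |U_k| = 3·2^k − 1.
Then |U_{k+1}| = |U_k| + 1 + |U_k| = 2|U_k| + 1 = 2(3·2^k − 1) + 1 = 3·2^{k+1} − 2 + 1 = 3·2^{k+1} − 1.
Hence |U_m| = 3·2^m − 1 for every m ≥ 0, by induction.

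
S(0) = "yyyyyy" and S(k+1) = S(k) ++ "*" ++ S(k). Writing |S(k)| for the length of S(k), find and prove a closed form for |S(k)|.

Claim: |S(k)| = 7·2^k − 1.

Base case: |S(0)| = 6, and 7·2^0 − 1 = 6.
Assume |S(r)| = 7·2^r − 1.
Then |S(r+1)| = |S(r)| + 1 + |S(r)| = 2|S(r)| + 1 = 2(7·2^r − 1) + 1 = 7·2^{r+1} − 2 + 1 = 7·2^{r+1} − 1.
So the formula holds for r+1, and by induction |S(k)| = 7·2^k − 1 for all k ≥ 0.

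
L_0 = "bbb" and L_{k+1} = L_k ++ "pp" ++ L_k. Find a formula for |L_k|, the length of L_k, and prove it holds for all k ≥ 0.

Claim: |L_k| = 5·2^k − 2.

Base case: |L_0| = 3, and 5·2^0 − 2 = 3.
Assume |L_m| = 5·2^m − 2.
Then |L_{m+1}| = |L_m| + 2 + |L_m| = 2|L_m| + 2 = 2(5·2^m − 2) + 2 = 5·2^{m+1} − 4 + 2 = 5·2^{m+1} − 2.
This completes the inductive step, so |L_k| = 5·2^k − 2 for all k ≥ 0.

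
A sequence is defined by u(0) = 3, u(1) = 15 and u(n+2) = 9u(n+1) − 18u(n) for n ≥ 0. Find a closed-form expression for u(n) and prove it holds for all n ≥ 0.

Claim: u(n) = 2·6^n + 3^n.

Base cases: u(0) = 3 and 2·6^0 + 3^0 = 3; u(1) = 15 and 2·6^1 + 3^1 = 15.
Assume u(j) = 2·6^j + 3^j for all 0 ≤ j ≤ r, where r ≥ 1.
Then u(r+1) = 9u(r) − 18u(r−1) = 9·(2·6^r + 3^r) − 18·(2·6^{r−1} + 3^{r−1}) = 2·(9·6 − 18)6^{r−1} + (9·3 − 18)3^{r−1} = 72·6^{r−1} + 9·3^{r−1} = 2·6^{r+1} + 3^{r+1}.
This completes the inductive step, so u(n) = 2·6^n + 3^n for all n ≥ 0.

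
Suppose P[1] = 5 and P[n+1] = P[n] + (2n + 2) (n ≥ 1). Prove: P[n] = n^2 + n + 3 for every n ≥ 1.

Base case: P[1] = 5, and 1^2 + 1 + 3 = 5.
Assume P[k] = k^2 + k + 3.
Then P[k+1] = P[k] + (2k + 2) = (k^2 + k + 3) + (2k + 2) = k^2 + 3k + 5,
and (k+1)^2 + (k+1) + 3 = k^2 + 3k + 5.
By induction, P[n] = n^2 + n + 3 for all n ≥ 1.

P[n] = n^2 + n + 3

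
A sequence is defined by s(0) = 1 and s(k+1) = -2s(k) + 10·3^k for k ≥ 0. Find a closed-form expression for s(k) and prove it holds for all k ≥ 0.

Claim: s(k) = -(-2)^k + 2·3^k.

Base case: s(0) = 1, and -(-2)^0 + 2·3^0 = -1 + 2 = 1.
Assume s(r) = -(-2)^r + 2·3^r for some r ≥ 0.
Then s(r+1) = -2s(r) + 10·3^r = -2·(-(-2)^r + 2·3^r) + 10·3^r = -(-2)^{r+1} − 4·3^r + 10·3^r = -(-2)^{r+1} + 6·3^r = -(-2)^{r+1} + 2·3^{r+1}.
By induction, s(k) = -(-2)^k + 2·3^k for all k ≥ 0.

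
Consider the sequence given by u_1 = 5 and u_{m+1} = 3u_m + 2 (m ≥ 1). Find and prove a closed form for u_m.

Claim: u_m = 2·3^m − 1.

Base case: u_1 = 5, and 2·3^1 − 1 = 6 − 1 = 5.
Assume u_j = 2·3^j − 1 for some j ≥ 1.
Then u_{j+1} = 3u_j + 2 = 3·(2·3^j − 1) + 2 = 6·3^j − 3 + 2 = 2·3^{j+1} − 1.
So the formula holds for j+1, and by induction u_m = 2·3^m − 1 for all m ≥ 1.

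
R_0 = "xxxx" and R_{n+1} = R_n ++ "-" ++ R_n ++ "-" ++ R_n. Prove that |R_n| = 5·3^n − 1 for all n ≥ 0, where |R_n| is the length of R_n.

Base case: |R_0| = 4, and 5·3^0 − 1 = 4.
Assume |R_m| = 5·3^m − 1.
Then |R_{m+1}| = 3|R_m| + 2 = 3(5·3^m − 1) + 2 = 5·3^{m+1} − 3 + 2 = 5·3^{m+1} − 1.
Hence |R_n| = 5·3^n − 1 for every n ≥ 0, by induction.

|R_n| = 5·3^n − 1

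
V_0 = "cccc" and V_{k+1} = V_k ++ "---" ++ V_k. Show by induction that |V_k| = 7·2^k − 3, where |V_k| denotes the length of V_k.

Base case: |V_0| = 4, and 7·2^0 − 3 = 4.
Assume |V_r| = 7·2^r − 3.
Then |V_{r+1}| = |V_r| + 3 + |V_r| = 2|V_r| + 3 = 2(7·2^r − 3) + 3 = 7·2^{r+1} − 6 + 3 = 7·2^{r+1} − 3.
By induction, |V_k| = 7·2^k − 3 for all k ≥ 0.

|V_k| = 7·2^k − 3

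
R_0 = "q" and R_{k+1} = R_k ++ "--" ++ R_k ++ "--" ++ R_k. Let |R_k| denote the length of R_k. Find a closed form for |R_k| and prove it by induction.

Claim: |R_k| = 3^{k+1} − 2.

Base case: |R_0| = 1, and 3^{0+1} − 2 = 1.
Assume |R_r| = 3^{r+1} − 2.
Then |R_{r+1}| = 3|R_r| + 4 = 3(3^{r+1} − 2) + 4 = 3^{r+2} − 6 + 4 = 3^{r+2} − 2.
This completes the inductive step, so |R_k| = 3^{k+1} − 2 for all k ≥ 0.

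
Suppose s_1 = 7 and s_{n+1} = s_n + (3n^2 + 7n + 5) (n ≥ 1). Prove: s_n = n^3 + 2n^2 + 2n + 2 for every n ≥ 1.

Base case: s_1 = 7, and 1^3 + 2·1^2 + 2·1 + 2 = 7.
Assume s_j = j^3 + 2j^2 + 2j + 2.
Then s_{j+1} = s_j + (3j^2 + 7j + 5) = (j^3 + 2j^2 + 2j + 2) + (3j^2 + 7j + 5) = j^3 + 5j^2 + 9j + 7,
and (j+1)^3 + 2·(j+1)^2 + 2·(j+1) + 2 = j^3 + 5j^2 + 9j + 7.
Hence s_n = n^3 + 2n^2 + 2n + 2 for every n ≥ 1, by induction.

s_n = n^3 + 2n^2 + 2n + 2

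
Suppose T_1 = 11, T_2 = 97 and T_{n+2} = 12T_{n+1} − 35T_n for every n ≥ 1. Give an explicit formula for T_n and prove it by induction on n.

Claim: T_n = 3·7^n − 2·5^n.

Base cases: T_1 = 11 and 3·7^1 − 2·5^1 = 11; T_2 = 97 and 3·7^2 − 2·5^2 = 97.
Assume T_j = 3·7^j − 2·5^j for all 1 ≤ j ≤ m, where m ≥ 2.
Then T_{m+1} = 12T_m − 35T_{m−1} = 12·(3·7^m − 2·5^m) − 35·(3·7^{m−1} − 2·5^{m−1}) = 3·(12·7 − 35)7^{m−1} − 2·(12·5 − 35)5^{m−1} = 147·7^{m−1} − 50·5^{m−1} = 3·7^{m+1} − 2·5^{m+1}.
By strong induction, T_n = 3·7^n − 2·5^n for all n ≥ 1.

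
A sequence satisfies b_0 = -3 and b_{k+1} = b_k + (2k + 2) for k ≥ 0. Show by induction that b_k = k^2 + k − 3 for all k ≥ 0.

Base case: b_0 = -3, and 0^2 + 0 − 3 = -3.
Assume b_j = j^2 + j − 3.
Then b_{j+1} = b_j + (2j + 2) = (j^2 + j − 3) + (2j + 2) = j^2 + 3j − 1,
and (j+1)^2 + (j+1) − 3 = j^2 + 3j − 1.
By induction, b_k = k^2 + k − 3 for all k ≥ 0.

b_k = k^2 + k − 3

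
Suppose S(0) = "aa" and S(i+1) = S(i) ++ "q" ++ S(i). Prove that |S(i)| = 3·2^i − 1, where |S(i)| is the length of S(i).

Base case: |S(0)| = 2, and 3·2^0 − 1 = 2.
Assume |S(j)| = 3·2^j − 1.
Then |S(j+1)| = |S(j)| + 1 + |S(j)| = 2|S(j)| + 1 = 2(3·2^j − 1) + 1 = 3·2^{j+1} − 2 + 1 = 3·2^{j+1} − 1.
Hence |S(i)| = 3·2^i − 1 for every i ≥ 0, by induction.

|S(i)| = 3·2^i − 1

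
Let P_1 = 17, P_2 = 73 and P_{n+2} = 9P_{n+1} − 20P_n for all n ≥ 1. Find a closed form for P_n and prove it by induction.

Claim: P_n = 3·4^n + 5^n.

Base cases: P_1 = 17 and 3·4^1 + 5^1 = 17; P_2 = 73 and 3·4^2 + 5^2 = 73.
Assume P_i = 3·4^i + 5^i for all 1 ≤ i ≤ j, where j ≥ 2.
Then P_{j+1} = 9P_j − 20P_{j−1} = 9·(3·4^j + 5^j) − 20·(3·4^{j−1} + 5^{j−1}) = 3·(9·4 − 20)4^{j−1} + (9·5 − 20)5^{j−1} = 48·4^{j−1} + 25·5^{j−1} = 3·4^{j+1} + 5^{j+1}.
This completes the inductive step, so P_n = 3·4^n + 5^n for all n ≥ 1.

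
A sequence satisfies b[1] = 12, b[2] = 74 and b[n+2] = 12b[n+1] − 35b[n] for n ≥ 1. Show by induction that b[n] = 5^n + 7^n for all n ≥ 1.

Base cases: b[1] = 12 and 5^1 + 7^1 = 12; b[2] = 74 and 5^2 + 7^2 = 74.
Assume b[j] = 5^j + 7^j for all 1 ≤ j ≤ r, where r ≥ 2.
Then b[r+1] = 12b[r] − 35b[r−1] = 12·(5^r + 7^r) − 35·(5^{r−1} + 7^{r−1}) = (12·5 − 35)5^{r−1} + (12·7 − 35)7^{r−1} = 25·5^{r−1} + 49·7^{r−1} = 5^{r+1} + 7^{r+1}.
So the formula holds for r+1, and by strong induction b[n] = 5^n + 7^n for all n ≥ 1.

b[n] = 5^n + 7^n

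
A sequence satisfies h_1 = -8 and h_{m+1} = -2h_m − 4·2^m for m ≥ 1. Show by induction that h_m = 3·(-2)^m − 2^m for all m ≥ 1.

Base case: h_1 = -8, and 3·(-2)^1 − 2^1 = -6 − 2 = -8.
Assume h_k = 3·(-2)^k − 2^k for some k ≥ 1.
Then h_{k+1} = -2h_k − 4·2^k = -2·(3·(-2)^k − 2^k) − 4·2^k = 3·(-2)^{k+1} + 2·2^k − 4·2^k = 3·(-2)^{k+1} − 2·2^k = 3·(-2)^{k+1} − 2^{k+1}.
Hence h_m = 3·(-2)^m − 2^m for every m ≥ 1, by induction.

h_m = 3·(-2)^m − 2^m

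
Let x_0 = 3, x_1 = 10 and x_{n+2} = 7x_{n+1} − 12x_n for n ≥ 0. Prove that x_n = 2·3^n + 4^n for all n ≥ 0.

Base cases: x_0 = 3 and 2·3^0 + 4^0 = 3; x_1 = 10 and 2·3^1 + 4^1 = 10.
Assume x_j = 2·3^j + 4^j for all 0 ≤ j ≤ m, where m ≥ 1.
Then x_{m+1} = 7x_m − 12x_{m−1} = 7·(2·3^m + 4^m) − 12·(2·3^{m−1} + 4^{m−1}) = 2·(7·3 − 12)3^{m−1} + (7·4 − 12)4^{m−1} = 18·3^{m−1} + 16·4^{m−1} = 2·3^{m+1} + 4^{m+1}.
So the formula holds for m+1, and by strong induction x_n = 2·3^n + 4^n for all n ≥ 0.

x_n = 2·3^n + 4^n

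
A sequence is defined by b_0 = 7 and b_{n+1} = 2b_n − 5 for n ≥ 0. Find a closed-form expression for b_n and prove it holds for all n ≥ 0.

Claim: b_n = 2^{n+1} + 5.

Base case: b_0 = 7, and 2^{0+1} + 5 = 2 + 5 = 7.
Assume b_j = 2^{j+1} + 5 for some j ≥ 0.
Then b_{j+1} = 2b_j − 5 = 2·(2^{j+1} + 5) − 5 = 2^{j+2} + 10 − 5 = 2^{j+2} + 5.
By induction, b_n = 2^{n+1} + 5 for all n ≥ 0.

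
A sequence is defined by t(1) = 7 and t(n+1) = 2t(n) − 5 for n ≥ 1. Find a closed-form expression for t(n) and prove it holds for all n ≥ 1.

Claim: t(n) = 2^n + 5.

Base case: t(1) = 7, and 2^1 + 5 = 2 + 5 = 7.
Assume t(j) = 2^j + 5 for some j ≥ 1.
Then t(j+1) = 2t(j) − 5 = 2·(2^j + 5) − 5 = 2^{j+1} + 10 − 5 = 2^{j+1} + 5.
By induction, t(n) = 2^n + 5 for all n ≥ 1.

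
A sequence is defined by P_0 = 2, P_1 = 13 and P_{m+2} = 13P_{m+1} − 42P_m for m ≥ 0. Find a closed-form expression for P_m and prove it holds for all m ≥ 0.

Claim: P_m = 6^m + 7^m.

Base cases: P_0 = 2 and 6^0 + 7^0 = 2; P_1 = 13 and 6^1 + 7^1 = 13.
Assume P_j = 6^j + 7^j for all 0 ≤ j ≤ k, where k ≥ 1.
Then P_{k+1} = 13P_k − 42P_{k−1} = 13·(6^k + 7^k) − 42·(6^{k−1} + 7^{k−1}) = (13·6 − 42)6^{k−1} + (13·7 − 42)7^{k−1} = 36·6^{k−1} + 49·7^{k−1} = 6^{k+1} + 7^{k+1}.
This completes the inductive step, so P_m = 6^m + 7^m for all m ≥ 0.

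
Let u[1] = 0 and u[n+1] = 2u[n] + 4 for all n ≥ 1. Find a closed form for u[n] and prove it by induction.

Claim: u[n] = 2^{n+1} − 4.

Base case: u[1] = 0, and 2^{1+1} − 4 = 4 − 4 = 0.
Assume u[m] = 2^{m+1} − 4 for some m ≥ 1.
Then u[m+1] = 2u[m] + 4 = 2·(2^{m+1} − 4) + 4 = 2^{m+2} − 8 + 4 = 2^{m+2} − 4.
This completes the inductive step, so u[n] = 2^{n+1} − 4 for all n ≥ 1.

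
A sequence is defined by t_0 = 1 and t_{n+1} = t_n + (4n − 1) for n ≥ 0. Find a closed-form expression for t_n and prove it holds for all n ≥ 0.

Claim: t_n = 2n^2 − 3n + 1.

Base case: t_0 = 1, and 2·0^2 − 3·0 + 1 = 1.
Assume t_k = 2k^2 − 3k + 1.
Then t_{k+1} = t_k + (4k − 1) = (2k^2 − 3k + 1) + (4k − 1) = 2k^2 + k,
and 2·(k+1)^2 − 3·(k+1) + 1 = 2k^2 + k.
This completes the inductive step, so t_n = 2n^2 − 3n + 1 for all n ≥ 0.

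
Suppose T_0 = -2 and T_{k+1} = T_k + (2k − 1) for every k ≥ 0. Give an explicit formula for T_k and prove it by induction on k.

Claim: T_k = k^2 − 2k − 2.

Base case: T_0 = -2, and 0^2 − 2·0 − 2 = -2.
Assume T_r = r^2 − 2r − 2.
Then T_{r+1} = T_r + (2r − 1) = (r^2 − 2r − 2) + (2r − 1) = r^2 − 3,
and (r+1)^2 − 2·(r+1) − 2 = r^2 − 3.
Hence T_k = k^2 − 2k − 2 for every k ≥ 0, by induction.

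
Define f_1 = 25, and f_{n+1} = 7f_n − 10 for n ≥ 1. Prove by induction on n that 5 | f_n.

Base case: f_1 = 25 = 5·5, so 5 | f_1.
Assume 5 | f_r, so f_r = 5t for some integer t.
Then f_{r+1} = 7f_r − 10 = 7·(5t) − 10 = 5(7t − 2), so 5 | f_{r+1}.
Hence 5 | f_n for every n ≥ 1, by induction.

5 | f_n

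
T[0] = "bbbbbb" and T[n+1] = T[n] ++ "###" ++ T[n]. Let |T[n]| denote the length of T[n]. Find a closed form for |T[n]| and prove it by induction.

Claim: |T[n]| = 9·2^n − 3.

Base case: |T[0]| = 6, and 9·2^0 − 3 = 6.
Assume |T[r]| = 9·2^r − 3.
Then |T[r+1]| = |T[r]| + 3 + |T[r]| = 2|T[r]| + 3 = 2(9·2^r − 3) + 3 = 9·2^{r+1} − 6 + 3 = 9·2^{r+1} − 3.
This completes the inductive step, so |T[n]| = 9·2^n − 3 for all n ≥ 0.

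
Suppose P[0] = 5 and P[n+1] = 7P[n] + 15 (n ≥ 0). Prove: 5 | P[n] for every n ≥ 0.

Base case: P[0] = 5 = 5·1, so 5 | P[0].
Assume 5 | P[j], so P[j] = 5t for some integer t.
Then P[j+1] = 7P[j] + 15 = 7·(5t) + 15 = 5(7t + 3), so 5 | P[j+1].
Hence 5 | P[n] for every n ≥ 0, by induction.

5 | P[n]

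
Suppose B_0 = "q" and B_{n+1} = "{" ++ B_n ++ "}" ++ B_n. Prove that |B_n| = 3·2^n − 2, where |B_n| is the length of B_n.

Base case: |B_0| = 1, and 3·2^0 − 2 = 1.
Assume |B_j| = 3·2^j − 2.
Then |B_{j+1}| = 1 + |B_j| + 1 + |B_j| = 2|B_j| + 2 = 2(3·2^j − 2) + 2 = 3·2^{j+1} − 4 + 2 = 3·2^{j+1} − 2.
So the formula holds for j+1, and by induction |B_n| = 3·2^n − 2 for all n ≥ 0.

|B_n| = 3·2^n − 2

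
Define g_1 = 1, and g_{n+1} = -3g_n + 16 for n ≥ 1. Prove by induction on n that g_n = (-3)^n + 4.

Base case: g_1 = 1, and (-3)^1 + 4 = -3 + 4 = 1.
Assume g_j = (-3)^j + 4 for some j ≥ 1.
Then g_{j+1} = -3g_j + 16 = -3·((-3)^j + 4) + 16 = -3·(-3)^j − 12 + 16 = (-3)^{j+1} + 4.
Hence g_n = (-3)^n + 4 for every n ≥ 1, by induction.

g_n = (-3)^n + 4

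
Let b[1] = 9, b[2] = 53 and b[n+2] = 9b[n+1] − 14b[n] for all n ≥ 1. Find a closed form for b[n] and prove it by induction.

Claim: b[n] = 2^n + 7^n.

Base cases: b[1] = 9 and 2^1 + 7^1 = 9; b[2] = 53 and 2^2 + 7^2 = 53.
Assume b[j] = 2^j + 7^j for all 1 ≤ j ≤ r, where r ≥ 2.
Then b[r+1] = 9b[r] − 14b[r−1] = 9·(2^r + 7^r) − 14·(2^{r−1} + 7^{r−1}) = (9·2 − 14)2^{r−1} + (9·7 − 14)7^{r−1} = 4·2^{r−1} + 49·7^{r−1} = 2^{r+1} + 7^{r+1}.
By strong induction, b[n] = 2^n + 7^n for all n ≥ 1.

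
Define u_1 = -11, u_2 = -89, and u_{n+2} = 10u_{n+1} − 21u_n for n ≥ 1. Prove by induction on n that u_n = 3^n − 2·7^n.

Base cases: u_1 = -11 and 3^1 − 2·7^1 = -11; u_2 = -89 and 3^2 − 2·7^2 = -89.
Assume u_i = 3^i − 2·7^i for all 1 ≤ i ≤ j, where j ≥ 2.
Then u_{j+1} = 10u_j − 21u_{j−1} = 10·(3^j − 2·7^j) − 21·(3^{j−1} − 2·7^{j−1}) = (10·3 − 21)3^{j−1} − 2·(10·7 − 21)7^{j−1} = 9·3^{j−1} − 98·7^{j−1} = 3^{j+1} − 2·7^{j+1}.
This completes the inductive step, so u_n = 3^n − 2·7^n for all n ≥ 1.

u_n = 3^n − 2·7^n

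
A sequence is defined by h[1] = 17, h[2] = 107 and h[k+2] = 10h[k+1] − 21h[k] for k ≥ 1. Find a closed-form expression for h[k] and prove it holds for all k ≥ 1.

Claim: h[k] = 2·7^k + 3^k.

Base cases: h[1] = 17 and 2·7^1 + 3^1 = 17; h[2] = 107 and 2·7^2 + 3^2 = 107.
Assume h[j] = 2·7^j + 3^j for all 1 ≤ j ≤ r, where r ≥ 2.
Then h[r+1] = 10h[r] − 21h[r−1] = 10·(2·7^r + 3^r) − 21·(2·7^{r−1} + 3^{r−1}) = 2·(10·7 − 21)7^{r−1} + (10·3 − 21)3^{r−1} = 98·7^{r−1} + 9·3^{r−1} = 2·7^{r+1} + 3^{r+1}.
Hence h[k] = 2·7^k + 3^k for every k ≥ 1, by strong induction.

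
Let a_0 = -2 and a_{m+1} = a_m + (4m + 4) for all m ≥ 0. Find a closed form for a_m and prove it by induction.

Claim: a_m = 2m^2 + 2m − 2.

Base case: a_0 = -2, and 2·0^2 + 2·0 − 2 = -2.
Assume a_r = 2r^2 + 2r − 2.
Then a_{r+1} = a_r + (4r + 4) = (2r^2 + 2r − 2) + (4r + 4) = 2r^2 + 6r + 2,
and 2·(r+1)^2 + 2·(r+1) − 2 = 2r^2 + 6r + 2.
This completes the inductive step, so a_m = 2m^2 + 2m − 2 for all m ≥ 0.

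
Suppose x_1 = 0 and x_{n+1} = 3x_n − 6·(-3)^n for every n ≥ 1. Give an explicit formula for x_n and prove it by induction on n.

Claim: x_n = 3^n + (-3)^n.

Base case: x_1 = 0, and 3^1 + (-3)^1 = 3 − 3 = 0.
Assume x_r = 3^r + (-3)^r for some r ≥ 1.
Then x_{r+1} = 3x_r − 6·(-3)^r = 3·(3^r + (-3)^r) − 6·(-3)^r = 3^{r+1} + 3·(-3)^r − 6·(-3)^r = 3^{r+1} − 3·(-3)^r = 3^{r+1} + (-3)^{r+1}.
By induction, x_n = 3^n + (-3)^n for all n ≥ 1.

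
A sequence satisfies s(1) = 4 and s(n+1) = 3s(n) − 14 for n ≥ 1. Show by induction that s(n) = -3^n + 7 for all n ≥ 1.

Base case: s(1) = 4, and -3^1 + 7 = -3 + 7 = 4.
Assume s(j) = -3^j + 7 for some j ≥ 1.
Then s(j+1) = 3s(j) − 14 = 3·(-3^j + 7) − 14 = -3^{j+1} + 21 − 14 = -3^{j+1} + 7.
This completes the inductive step, so s(n) = -3^n + 7 for all n ≥ 1.

s(n) = -3^n + 7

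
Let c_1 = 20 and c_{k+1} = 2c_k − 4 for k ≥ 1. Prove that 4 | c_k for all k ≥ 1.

Base case: c_1 = 20 = 4·5, so 4 | c_1.
Assume 4 | c_m, so c_m = 4t for some integer t.
Then c_{m+1} = 2c_m − 4 = 2·(4t) − 4 = 4(2t − 1), so 4 | c_{m+1}.
So the property holds for m+1, and by induction 4 | c_k for all k ≥ 1.

4 | c_k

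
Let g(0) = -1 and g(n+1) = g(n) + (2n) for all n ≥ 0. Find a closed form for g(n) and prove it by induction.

Claim: g(n) = n^2 − n − 1.

Base case: g(0) = -1, and 0^2 − 0 − 1 = -1.
Assume g(k) = k^2 − k − 1.
Then g(k+1) = g(k) + (2k) = (k^2 − k − 1) + (2k) = k^2 + k − 1,
and (k+1)^2 − (k+1) − 1 = k^2 + k − 1.
Hence g(n) = n^2 − n − 1 for every n ≥ 0, by induction.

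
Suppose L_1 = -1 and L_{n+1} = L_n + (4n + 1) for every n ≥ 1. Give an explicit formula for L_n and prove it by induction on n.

Claim: L_n = 2n^2 − n − 2.

Base case: L_1 = -1, and 2·1^2 − 1 − 2 = -1.
Assume L_j = 2j^2 − j − 2.
Then L_{j+1} = L_j + (4j + 1) = (2j^2 − j − 2) + (4j + 1) = 2j^2 + 3j − 1,
and 2·(j+1)^2 − (j+1) − 2 = 2j^2 + 3j − 1.
By induction, L_n = 2n^2 − n − 2 for all n ≥ 1.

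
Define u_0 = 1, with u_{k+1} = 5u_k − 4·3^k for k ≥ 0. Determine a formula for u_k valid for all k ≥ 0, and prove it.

Claim: u_k = -5^k + 2·3^k.

Base case: u_0 = 1, and -5^0 + 2·3^0 = -1 + 2 = 1.
Assume u_j = -5^j + 2·3^j for some j ≥ 0.
Then u_{j+1} = 5u_j − 4·3^j = 5·(-5^j + 2·3^j) − 4·3^j = -5^{j+1} + 10·3^j − 4·3^j = -5^{j+1} + 6·3^j = -5^{j+1} + 2·3^{j+1}.
So the formula holds for j+1, and by induction u_k = -5^k + 2·3^k for all k ≥ 0.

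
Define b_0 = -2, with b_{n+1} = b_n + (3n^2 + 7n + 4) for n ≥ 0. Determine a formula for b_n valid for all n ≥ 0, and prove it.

Claim: b_n = n^3 + 2n^2 + n − 2.

Base case: b_0 = -2, and 0^3 + 2·0^2 + 0 − 2 = -2.
Assume b_m = m^3 + 2m^2 + m − 2.
Then b_{m+1} = b_m + (3m^2 + 7m + 4) = (m^3 + 2m^2 + m − 2) + (3m^2 + 7m + 4) = m^3 + 5m^2 + 8m + 2,
and (m+1)^3 + 2·(m+1)^2 + (m+1) − 2 = m^3 + 5m^2 + 8m + 2.
Hence b_n = n^3 + 2n^2 + n − 2 for every n ≥ 0, by induction.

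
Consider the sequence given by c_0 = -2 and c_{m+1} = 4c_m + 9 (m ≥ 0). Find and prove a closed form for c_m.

Claim: c_m = 4^m − 3.

Base case: c_0 = -2, and 4^0 − 3 = 1 − 3 = -2.
Assume c_k = 4^k − 3 for some k ≥ 0.
Then c_{k+1} = 4c_k + 9 = 4·(4^k − 3) + 9 = 4^{k+1} − 12 + 9 = 4^{k+1} − 3.
This completes the inductive step, so c_m = 4^m − 3 for all m ≥ 0.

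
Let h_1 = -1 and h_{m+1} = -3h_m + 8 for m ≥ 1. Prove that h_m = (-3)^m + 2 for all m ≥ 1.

Base case: h_1 = -1, and (-3)^1 + 2 = -3 + 2 = -1.
Assume h_j = (-3)^j + 2 for some j ≥ 1.
Then h_{j+1} = -3h_j + 8 = -3·((-3)^j + 2) + 8 = -3·(-3)^j − 6 + 8 = (-3)^{j+1} + 2.
Hence h_m = (-3)^m + 2 for every m ≥ 1, by induction.

h_m = (-3)^m + 2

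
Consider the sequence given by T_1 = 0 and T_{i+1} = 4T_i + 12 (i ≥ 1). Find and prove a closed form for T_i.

Claim: T_i = 4^i − 4.

Base case: T_1 = 0, and 4^1 − 4 = 4 − 4 = 0.
Assume T_j = 4^j − 4 for some j ≥ 1.
Then T_{j+1} = 4T_j + 12 = 4·(4^j − 4) + 12 = 4^{j+1} − 16 + 12 = 4^{j+1} − 4.
This completes the inductive step, so T_i = 4^i − 4 for all i ≥ 1.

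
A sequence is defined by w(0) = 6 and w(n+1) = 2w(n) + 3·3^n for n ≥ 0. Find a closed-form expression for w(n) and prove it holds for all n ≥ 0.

Claim: w(n) = 3·2^n + 3·3^n.

Base case: w(0) = 6, and 3·2^0 + 3·3^0 = 3 + 3 = 6.
Assume w(j) = 3·2^j + 3·3^j for some j ≥ 0.
Then w(j+1) = 2w(j) + 3·3^j = 2·(3·2^j + 3·3^j) + 3·3^j = 3·2^{j+1} + 6·3^j + 3·3^j = 3·2^{j+1} + 9·3^j = 3·2^{j+1} + 3·3^{j+1}.
So the formula holds for j+1, and by induction w(n) = 3·2^n + 3·3^n for all n ≥ 0.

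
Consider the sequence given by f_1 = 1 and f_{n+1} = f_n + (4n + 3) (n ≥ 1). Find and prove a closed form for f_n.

Claim: f_n = 2n^2 + n − 2.

Base case: f_1 = 1, and 2·1^2 + 1 − 2 = 1.
Assume f_j = 2j^2 + j − 2.
Then f_{j+1} = f_j + (4j + 3) = (2j^2 + j − 2) + (4j + 3) = 2j^2 + 5j + 1,
and 2·(j+1)^2 + (j+1) − 2 = 2j^2 + 5j + 1.
Hence f_n = 2n^2 + n − 2 for every n ≥ 1, by induction.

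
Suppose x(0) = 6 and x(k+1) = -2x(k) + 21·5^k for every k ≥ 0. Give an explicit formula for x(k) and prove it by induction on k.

Claim: x(k) = 3·(-2)^k + 3·5^k.

Base case: x(0) = 6, and 3·(-2)^0 + 3·5^0 = 3 + 3 = 6.
Assume x(j) = 3·(-2)^j + 3·5^j for some j ≥ 0.
Then x(j+1) = -2x(j) + 21·5^j = -2·(3·(-2)^j + 3·5^j) + 21·5^j = 3·(-2)^{j+1} − 6·5^j + 21·5^j = 3·(-2)^{j+1} + 15·5^j = 3·(-2)^{j+1} + 3·5^{j+1}.
Hence x(k) = 3·(-2)^k + 3·5^k for every k ≥ 0, by induction.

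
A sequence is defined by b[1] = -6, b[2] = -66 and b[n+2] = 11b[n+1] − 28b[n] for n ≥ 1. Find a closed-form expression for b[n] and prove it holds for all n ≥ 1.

Claim: b[n] = 2·4^n − 2·7^n.

Base cases: b[1] = -6 and 2·4^1 − 2·7^1 = -6; b[2] = -66 and 2·4^2 − 2·7^2 = -66.
Assume b[j] = 2·4^j − 2·7^j for all 1 ≤ j ≤ k, where k ≥ 2.
Then b[k+1] = 11b[k] − 28b[k−1] = 11·(2·4^k − 2·7^k) − 28·(2·4^{k−1} − 2·7^{k−1}) = 2·(11·4 − 28)4^{k−1} − 2·(11·7 − 28)7^{k−1} = 32·4^{k−1} − 98·7^{k−1} = 2·4^{k+1} − 2·7^{k+1}.
By strong induction, b[n] = 2·4^n − 2·7^n for all n ≥ 1.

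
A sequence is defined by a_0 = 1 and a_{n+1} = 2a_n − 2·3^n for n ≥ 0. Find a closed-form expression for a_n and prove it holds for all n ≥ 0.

Claim: a_n = 3·2^n − 2·3^n.

Base case: a_0 = 1, and 3·2^0 − 2·3^0 = 3 − 2 = 1.
Assume a_j = 3·2^j − 2·3^j for some j ≥ 0.
Then a_{j+1} = 2a_j − 2·3^j = 2·(3·2^j − 2·3^j) − 2·3^j = 3·2^{j+1} − 4·3^j − 2·3^j = 3·2^{j+1} − 6·3^j = 3·2^{j+1} − 2·3^{j+1}.
This completes the inductive step, so a_n = 3·2^n − 2·3^n for all n ≥ 0.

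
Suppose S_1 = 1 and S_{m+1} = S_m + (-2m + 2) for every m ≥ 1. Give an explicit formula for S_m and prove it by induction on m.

Claim: S_m = -m^2 + 3m − 1.

Base case: S_1 = 1, and -1^2 + 3·1 − 1 = 1.
Assume S_k = -k^2 + 3k − 1.
Then S_{k+1} = S_k + (-2k + 2) = (-k^2 + 3k − 1) + (-2k + 2) = -k^2 + k + 1,
and -(k+1)^2 + 3·(k+1) − 1 = -k^2 + k + 1.
Hence S_m = -m^2 + 3m − 1 for every m ≥ 1, by induction.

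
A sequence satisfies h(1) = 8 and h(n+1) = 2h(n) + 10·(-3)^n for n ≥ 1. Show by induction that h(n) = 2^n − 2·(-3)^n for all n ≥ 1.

Base case: h(1) = 8, and 2^1 − 2·(-3)^1 = 2 + 6 = 8.
Assume h(j) = 2^j − 2·(-3)^j for some j ≥ 1.
Then h(j+1) = 2h(j) + 10·(-3)^j = 2·(2^j − 2·(-3)^j) + 10·(-3)^j = 2^{j+1} − 4·(-3)^j + 10·(-3)^j = 2^{j+1} + 6·(-3)^j = 2^{j+1} − 2·(-3)^{j+1}.
So the formula holds for j+1, and by induction h(n) = 2^n − 2·(-3)^n for all n ≥ 1.

h(n) = 2^n − 2·(-3)^n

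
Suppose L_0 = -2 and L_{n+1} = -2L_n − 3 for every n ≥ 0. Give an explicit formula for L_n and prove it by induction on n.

Claim: L_n = -(-2)^n − 1.

Base case: L_0 = -2, and -(-2)^0 − 1 = -1 − 1 = -2.
Assume L_j = -(-2)^j − 1 for some j ≥ 0.
Then L_{j+1} = -2L_j − 3 = -2·(-(-2)^j − 1) − 3 = 2·(-2)^j + 2 − 3 = -(-2)^{j+1} − 1.
By induction, L_n = -(-2)^n − 1 for all n ≥ 0.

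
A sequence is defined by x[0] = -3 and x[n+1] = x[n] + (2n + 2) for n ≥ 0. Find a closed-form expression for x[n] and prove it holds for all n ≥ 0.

Claim: x[n] = n^2 + n − 3.

Base case: x[0] = -3, and 0^2 + 0 − 3 = -3.
Assume x[r] = r^2 + r − 3.
Then x[r+1] = x[r] + (2r + 2) = (r^2 + r − 3) + (2r + 2) = r^2 + 3r − 1,
and (r+1)^2 + (r+1) − 3 = r^2 + 3r − 1.
By induction, x[n] = n^2 + n − 3 for all n ≥ 0.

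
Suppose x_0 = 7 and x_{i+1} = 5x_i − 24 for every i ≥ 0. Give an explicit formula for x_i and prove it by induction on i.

Claim: x_i = 5^i + 6.

Base case: x_0 = 7, and 5^0 + 6 = 1 + 6 = 7.
Assume x_r = 5^r + 6 for some r ≥ 0.
Then x_{r+1} = 5x_r − 24 = 5·(5^r + 6) − 24 = 5^{r+1} + 30 − 24 = 5^{r+1} + 6.
Hence x_i = 5^i + 6 for every i ≥ 0, by induction.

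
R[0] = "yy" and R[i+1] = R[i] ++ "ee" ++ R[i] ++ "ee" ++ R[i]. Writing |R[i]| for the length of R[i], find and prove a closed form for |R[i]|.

Claim: |R[i]| = 4·3^i − 2.

Base case: |R[0]| = 2, and 4·3^0 − 2 = 2.
Assume |R[k]| = 4·3^k − 2.
Then |R[k+1]| = 3|R[k]| + 4 = 3(4·3^k − 2) + 4 = 4·3^{k+1} − 6 + 4 = 4·3^{k+1} − 2.
So the formula holds for k+1, and by induction |R[i]| = 4·3^i − 2 for all i ≥ 0.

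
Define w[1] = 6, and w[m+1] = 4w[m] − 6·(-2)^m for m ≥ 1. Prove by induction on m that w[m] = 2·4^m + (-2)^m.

Base case: w[1] = 6, and 2·4^1 + (-2)^1 = 8 − 2 = 6.
Assume w[j] = 2·4^j + (-2)^j for some j ≥ 1.
Then w[j+1] = 4w[j] − 6·(-2)^j = 4·(2·4^j + (-2)^j) − 6·(-2)^j = 2·4^{j+1} + 4·(-2)^j − 6·(-2)^j = 2·4^{j+1} − 2·(-2)^j = 2·4^{j+1} + (-2)^{j+1}.
This completes the inductive step, so w[m] = 2·4^m + (-2)^m for all m ≥ 1.

w[m] = 2·4^m + (-2)^m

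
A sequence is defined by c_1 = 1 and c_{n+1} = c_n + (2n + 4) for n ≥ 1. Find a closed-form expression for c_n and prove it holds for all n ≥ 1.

Claim: c_n = n^2 + 3n − 3.

Base case: c_1 = 1, and 1^2 + 3·1 − 3 = 1.
Assume c_m = m^2 + 3m − 3.
Then c_{m+1} = c_m + (2m + 4) = (m^2 + 3m − 3) + (2m + 4) = m^2 + 5m + 1,
and (m+1)^2 + 3·(m+1) − 3 = m^2 + 5m + 1.
By induction, c_n = n^2 + 3n − 3 for all n ≥ 1.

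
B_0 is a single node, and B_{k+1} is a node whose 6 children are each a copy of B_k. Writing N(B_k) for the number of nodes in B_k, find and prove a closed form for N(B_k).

Claim: N(B_k) = (6^{k+1} − 1)/5.

Base case: N(B_0) = 1, and (6^{0+1} − 1)/5 = 1.
Assume N(B_r) = (6^{r+1} − 1)/5.
Then N(B_{r+1}) = 1 + 6N(B_r) = 1 + 6·(6^{r+1} − 1)/5 = 1 + (6^{r+2} − 6)/5 = (5 + 6^{r+2} − 6)/5 = (6^{r+2} − 1)/5.
By induction, N(B_k) = (6^{k+1} − 1)/5 for all k ≥ 0.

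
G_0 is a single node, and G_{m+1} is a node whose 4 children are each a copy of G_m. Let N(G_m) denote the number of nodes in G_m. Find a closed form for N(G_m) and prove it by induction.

Claim: N(G_m) = (4^{m+1} − 1)/3.

Base case: N(G_0) = 1, and (4^{0+1} − 1)/3 = 1.
Assume N(G_j) = (4^{j+1} − 1)/3.
Then N(G_{j+1}) = 1 + 4N(G_j) = 1 + 4·(4^{j+1} − 1)/3 = 1 + (4^{j+2} − 4)/3 = (3 + 4^{j+2} − 4)/3 = (4^{j+2} − 1)/3.
So the formula holds for j+1, and by induction N(G_m) = (4^{m+1} − 1)/3 for all m ≥ 0.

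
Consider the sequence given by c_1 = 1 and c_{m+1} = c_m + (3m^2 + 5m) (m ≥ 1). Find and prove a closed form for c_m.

Claim: c_m = m^3 + m^2 − 2m + 1.

Base case: c_1 = 1, and 1^3 + 1^2 − 2·1 + 1 = 1.
Assume c_r = r^3 + r^2 − 2r + 1.
Then c_{r+1} = c_r + (3r^2 + 5r) = (r^3 + r^2 − 2r + 1) + (3r^2 + 5r) = r^3 + 4r^2 + 3r + 1,
and (r+1)^3 + (r+1)^2 − 2·(r+1) + 1 = r^3 + 4r^2 + 3r + 1.
This completes the inductive step, so c_m = m^3 + m^2 − 2m + 1 for all m ≥ 1.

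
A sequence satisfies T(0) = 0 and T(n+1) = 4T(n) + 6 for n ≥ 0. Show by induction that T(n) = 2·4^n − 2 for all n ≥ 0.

Base case: T(0) = 0, and 2·4^0 − 2 = 2 − 2 = 0.
Assume T(r) = 2·4^r − 2 for some r ≥ 0.
Then T(r+1) = 4T(r) + 6 = 4·(2·4^r − 2) + 6 = 8·4^r − 8 + 6 = 2·4^{r+1} − 2.
By induction, T(n) = 2·4^n − 2 for all n ≥ 0.

T(n) = 2·4^n − 2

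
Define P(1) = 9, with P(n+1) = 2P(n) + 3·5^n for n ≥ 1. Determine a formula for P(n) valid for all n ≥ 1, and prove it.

Claim: P(n) = 2·2^n + 5^n.

Base case: P(1) = 9, and 2·2^1 + 5^1 = 4 + 5 = 9.
Assume P(j) = 2·2^j + 5^j for some j ≥ 1.
Then P(j+1) = 2P(j) + 3·5^j = 2·(2·2^j + 5^j) + 3·5^j = 2·2^{j+1} + 2·5^j + 3·5^j = 2·2^{j+1} + 5·5^j = 2·2^{j+1} + 5^{j+1}.
By induction, P(n) = 2·2^n + 5^n for all n ≥ 1.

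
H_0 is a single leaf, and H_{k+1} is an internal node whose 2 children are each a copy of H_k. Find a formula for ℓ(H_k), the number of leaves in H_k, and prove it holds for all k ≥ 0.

Claim: ℓ(H_k) = 2^k.

Base case: ℓ(H_0) = 1, and 2^0 = 1.
Assume ℓ(H_r) = 2^r.
Then ℓ(H_{r+1}) = 2·ℓ(H_r) = 2·2^r = 2^{r+1}.
Hence ℓ(H_k) = 2^k for every k ≥ 0, by induction.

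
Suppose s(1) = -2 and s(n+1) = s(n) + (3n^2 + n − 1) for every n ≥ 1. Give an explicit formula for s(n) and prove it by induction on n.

Claim: s(n) = n^3 − n^2 − n − 1.

Base case: s(1) = -2, and 1^3 − 1^2 − 1 − 1 = -2.
Assume s(m) = m^3 − m^2 − m − 1.
Then s(m+1) = s(m) + (3m^2 + m − 1) = (m^3 − m^2 − m − 1) + (3m^2 + m − 1) = m^3 + 2m^2 − 2,
and (m+1)^3 − (m+1)^2 − (m+1) − 1 = m^3 + 2m^2 − 2.
By induction, s(n) = n^3 − n^2 − n − 1 for all n ≥ 1.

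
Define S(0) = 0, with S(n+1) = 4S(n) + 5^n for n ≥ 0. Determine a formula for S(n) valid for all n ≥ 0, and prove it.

Claim: S(n) = -4^n + 5^n.

Base case: S(0) = 0, and -4^0 + 5^0 = -1 + 1 = 0.
Assume S(k) = -4^k + 5^k for some k ≥ 0.
Then S(k+1) = 4S(k) + 5^k = 4·(-4^k + 5^k) + 5^k = -4^{k+1} + 4·5^k + 5^k = -4^{k+1} + 5·5^k = -4^{k+1} + 5^{k+1}.
Hence S(n) = -4^n + 5^n for every n ≥ 0, by induction.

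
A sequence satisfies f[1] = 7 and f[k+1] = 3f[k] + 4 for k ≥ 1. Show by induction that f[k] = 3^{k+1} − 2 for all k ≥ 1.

Base case: f[1] = 7, and 3^{1+1} − 2 = 9 − 2 = 7.
Assume f[j] = 3^{j+1} − 2 for some j ≥ 1.
Then f[j+1] = 3f[j] + 4 = 3·(3^{j+1} − 2) + 4 = 3^{j+2} − 6 + 4 = 3^{j+2} − 2.
So the formula holds for j+1, and by induction f[k] = 3^{k+1} − 2 for all k ≥ 1.

f[k] = 3^{k+1} − 2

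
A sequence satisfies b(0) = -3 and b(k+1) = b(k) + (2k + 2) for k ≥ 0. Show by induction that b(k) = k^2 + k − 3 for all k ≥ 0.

Base case: b(0) = -3, and 0^2 + 0 − 3 = -3.
Assume b(r) = r^2 + r − 3.
Then b(r+1) = b(r) + (2r + 2) = (r^2 + r − 3) + (2r + 2) = r^2 + 3r − 1,
and (r+1)^2 + (r+1) − 3 = r^2 + 3r − 1.
This completes the inductive step, so b(k) = k^2 + k − 3 for all k ≥ 0.

b(k) = k^2 + k − 3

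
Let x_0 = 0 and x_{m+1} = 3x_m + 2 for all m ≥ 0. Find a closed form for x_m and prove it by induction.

Claim: x_m = 3^m − 1.

Base case: x_0 = 0, and 3^0 − 1 = 1 − 1 = 0.
Assume x_j = 3^j − 1 for some j ≥ 0.
Then x_{j+1} = 3x_j + 2 = 3·(3^j − 1) + 2 = 3^{j+1} − 3 + 2 = 3^{j+1} − 1.
This completes the inductive step, so x_m = 3^m − 1 for all m ≥ 0.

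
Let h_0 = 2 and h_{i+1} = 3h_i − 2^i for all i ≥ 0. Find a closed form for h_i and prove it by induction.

Claim: h_i = 3^i + 2^i.

Base case: h_0 = 2, and 3^0 + 2^0 = 1 + 1 = 2.
Assume h_k = 3^k + 2^k for some k ≥ 0.
Then h_{k+1} = 3h_k − 2^k = 3·(3^k + 2^k) − 2^k = 3^{k+1} + 3·2^k − 2^k = 3^{k+1} + 2·2^k = 3^{k+1} + 2^{k+1}.
Hence h_i = 3^i + 2^i for every i ≥ 0, by induction.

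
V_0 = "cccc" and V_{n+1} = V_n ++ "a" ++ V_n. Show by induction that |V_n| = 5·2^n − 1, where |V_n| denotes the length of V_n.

Base case: |V_0| = 4, and 5·2^0 − 1 = 4.
Assume |V_j| = 5·2^j − 1.
Then |V_{j+1}| = |V_j| + 1 + |V_j| = 2|V_j| + 1 = 2(5·2^j − 1) + 1 = 5·2^{j+1} − 2 + 1 = 5·2^{j+1} − 1.
Hence |V_n| = 5·2^n − 1 for every n ≥ 0, by induction.

|V_n| = 5·2^n − 1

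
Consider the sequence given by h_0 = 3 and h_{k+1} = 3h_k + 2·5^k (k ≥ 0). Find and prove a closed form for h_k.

Claim: h_k = 2·3^k + 5^k.

Base case: h_0 = 3, and 2·3^0 + 5^0 = 2 + 1 = 3.
Assume h_j = 2·3^j + 5^j for some j ≥ 0.
Then h_{j+1} = 3h_j + 2·5^j = 3·(2·3^j + 5^j) + 2·5^j = 2·3^{j+1} + 3·5^j + 2·5^j = 2·3^{j+1} + 5·5^j = 2·3^{j+1} + 5^{j+1}.
So the formula holds for j+1, and by induction h_k = 2·3^k + 5^k for all k ≥ 0.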